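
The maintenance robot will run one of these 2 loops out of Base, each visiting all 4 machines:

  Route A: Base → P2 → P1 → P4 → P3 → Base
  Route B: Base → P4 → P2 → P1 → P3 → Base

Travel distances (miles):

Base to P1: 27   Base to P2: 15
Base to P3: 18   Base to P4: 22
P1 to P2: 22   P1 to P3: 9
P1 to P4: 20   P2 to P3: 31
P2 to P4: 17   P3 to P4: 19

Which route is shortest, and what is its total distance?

Route A: 15 + 22 + 20 + 19 + 18 = 94
Route B: 22 + 17 + 22 + 9 + 18 = 88

88 miles — Route B is the shortest.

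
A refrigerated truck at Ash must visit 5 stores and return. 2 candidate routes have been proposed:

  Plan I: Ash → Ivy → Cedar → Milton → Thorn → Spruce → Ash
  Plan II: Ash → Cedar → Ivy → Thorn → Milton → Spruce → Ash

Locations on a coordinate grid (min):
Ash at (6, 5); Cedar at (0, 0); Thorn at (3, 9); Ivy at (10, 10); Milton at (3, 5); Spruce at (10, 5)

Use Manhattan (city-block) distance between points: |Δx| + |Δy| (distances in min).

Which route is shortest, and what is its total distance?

54 min — Plan II is the shortest.

Plan I: 9 + 20 + 8 + 4 + 11 + 4 = 56
Plan II: 11 + 20 + 8 + 4 + 7 + 4 = 54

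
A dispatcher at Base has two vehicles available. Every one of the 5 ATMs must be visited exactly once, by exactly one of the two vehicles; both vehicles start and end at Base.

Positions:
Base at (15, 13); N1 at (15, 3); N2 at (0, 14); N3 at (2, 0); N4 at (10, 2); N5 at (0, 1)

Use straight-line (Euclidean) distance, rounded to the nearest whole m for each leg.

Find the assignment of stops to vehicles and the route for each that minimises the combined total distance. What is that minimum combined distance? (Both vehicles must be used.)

Minimum combined distance: 70 m.

There are 2^4 − 1 = 15 ways to divide the 5 stops into two non-empty groups. For each, the best each vehicle can do is its own shortest tour through its group:
  {N1} + {N2, N3, N4, N5}: 20 + 50 = 70
  {N2} + {N1, N3, N4, N5}: 30 + 44 = 74
  {N1, N2} + {N3, N4, N5}: 44 + 41 = 85
  {N3} + {N1, N2, N4, N5}: 36 + 53 = 89
  {N1, N3} + {N2, N4, N5}: 41 + 50 = 91
  {N2, N3} + {N1, N4, N5}: 47 + 44 = 91
  … (15 splits in total)
Best: vehicle 1 Base → N1 → Base = 20; vehicle 2 Base → N2 → N5 → N3 → N4 → Base = 50; combined 70.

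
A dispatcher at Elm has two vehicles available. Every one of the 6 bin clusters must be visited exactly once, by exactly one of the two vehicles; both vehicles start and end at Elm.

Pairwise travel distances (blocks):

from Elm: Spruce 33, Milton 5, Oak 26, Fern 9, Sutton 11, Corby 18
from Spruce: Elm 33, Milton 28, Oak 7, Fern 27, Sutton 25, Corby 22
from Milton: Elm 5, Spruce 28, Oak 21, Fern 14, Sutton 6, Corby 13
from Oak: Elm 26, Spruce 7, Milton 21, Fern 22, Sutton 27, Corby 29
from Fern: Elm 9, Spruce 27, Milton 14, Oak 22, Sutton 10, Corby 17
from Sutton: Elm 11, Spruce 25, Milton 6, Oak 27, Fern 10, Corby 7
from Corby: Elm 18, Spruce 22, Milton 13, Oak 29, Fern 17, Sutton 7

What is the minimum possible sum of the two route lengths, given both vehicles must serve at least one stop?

Try each way of splitting the stops between the two vehicles (each non-empty) and, for each split, find the best tour for each vehicle:
  {Spruce} + {Milton, Oak, Fern, Sutton, Corby}: 66 + 78 = 144
  {Milton} + {Spruce, Oak, Fern, Sutton, Corby}: 10 + 78 = 88
  {Spruce, Milton} + {Oak, Fern, Sutton, Corby}: 66 + 78 = 144
  {Oak} + {Spruce, Milton, Fern, Sutton, Corby}: 52 + 76 = 128
  {Spruce, Oak} + {Milton, Fern, Sutton, Corby}: 66 + 44 = 110
  {Milton, Oak} + {Spruce, Fern, Sutton, Corby}: 52 + 76 = 128
  … (31 splits in total)
Best: vehicle 1 Elm → Milton → Elm = 10; vehicle 2 Elm → Fern → Oak → Spruce → Corby → Sutton → Elm = 78; combined 88.

Minimum combined distance: 88 blocks.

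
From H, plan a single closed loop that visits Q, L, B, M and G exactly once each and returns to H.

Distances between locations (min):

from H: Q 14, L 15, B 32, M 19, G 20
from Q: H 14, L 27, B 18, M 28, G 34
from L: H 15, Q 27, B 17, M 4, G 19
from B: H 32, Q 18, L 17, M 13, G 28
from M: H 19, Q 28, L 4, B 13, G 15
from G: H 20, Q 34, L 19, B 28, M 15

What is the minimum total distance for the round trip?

88 min — the shortest possible round trip.

H→Q→L→B→M→G→H: 14+27+17+13+15+20 = 106
H→Q→L→B→G→M→H: 14+27+17+28+15+19 = 120
H→Q→L→M→B→G→H: 14+27+4+13+28+20 = 106
H→Q→L→M→G→B→H: 14+27+4+15+28+32 = 120
H→Q→L→G→B→M→H: 14+27+19+28+13+19 = 120
H→Q→L→G→M→B→H: 14+27+19+15+13+32 = 120
H→Q→B→L→M→G→H: 14+18+17+4+15+20 = 88
H→Q→B→L→G→M→H: 14+18+17+19+15+19 = 102
H→Q→B→M→L→G→H: 14+18+13+4+19+20 = 88
H→Q→B→M→G→L→H: 14+18+13+15+19+15 = 94
H→Q→B→G→L→M→H: 14+18+28+19+4+19 = 102
H→Q→B→G→M→L→H: 14+18+28+15+4+15 = 94
H→Q→M→L→B→G→H: 14+28+4+17+28+20 = 111
H→Q→M→L→G→B→H: 14+28+4+19+28+32 = 125
… (46 more)
The minimum is 88.
One optimal route: H → Q → B → L → M → G → H (or its reverse).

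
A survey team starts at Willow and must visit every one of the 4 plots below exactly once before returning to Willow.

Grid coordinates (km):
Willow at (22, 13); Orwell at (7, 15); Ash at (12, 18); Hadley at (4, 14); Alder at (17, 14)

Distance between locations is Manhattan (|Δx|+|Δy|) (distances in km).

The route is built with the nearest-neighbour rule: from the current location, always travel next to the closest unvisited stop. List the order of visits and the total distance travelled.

46 km along Willow → Alder → Ash → Orwell → Hadley → Willow.

From Willow: distances to unvisited — Alder=6, Ash=15, Orwell=17, Hadley=19. Nearest is Alder (6).
From Alder: distances to unvisited — Ash=9, Orwell=11, Hadley=13. Nearest is Ash (9).
From Ash: distances to unvisited — Orwell=8, Hadley=12. Nearest is Orwell (8).
From Orwell: distances to unvisited — Hadley=4. Nearest is Hadley (4).
Return Hadley→Willow: 19.
Total = 6 + 9 + 8 + 4 + 19 = 46.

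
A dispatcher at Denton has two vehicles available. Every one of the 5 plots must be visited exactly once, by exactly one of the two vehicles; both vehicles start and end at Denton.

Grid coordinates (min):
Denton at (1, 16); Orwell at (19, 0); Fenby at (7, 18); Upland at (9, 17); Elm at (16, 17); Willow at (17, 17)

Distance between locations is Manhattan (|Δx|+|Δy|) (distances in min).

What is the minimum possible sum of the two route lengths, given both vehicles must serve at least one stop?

There are 2^4 − 1 = 15 ways to divide the 5 stops into two non-empty groups. For each, the best each vehicle can do is its own shortest tour through its group:
  {Orwell} + {Fenby, Upland, Elm, Willow}: 68 + 36 = 104
  {Fenby} + {Orwell, Upland, Elm, Willow}: 16 + 70 = 86
  {Orwell, Fenby} + {Upland, Elm, Willow}: 72 + 34 = 106
  {Upland} + {Orwell, Fenby, Elm, Willow}: 18 + 72 = 90
  {Orwell, Upland} + {Fenby, Elm, Willow}: 70 + 36 = 106
  {Fenby, Upland} + {Orwell, Elm, Willow}: 20 + 70 = 90
  … (15 splits in total)
Best: vehicle 1 Denton → Fenby → Denton = 16; vehicle 2 Denton → Orwell → Willow → Elm → Upland → Denton = 70; combined 86.

86 min — the smallest possible combined total.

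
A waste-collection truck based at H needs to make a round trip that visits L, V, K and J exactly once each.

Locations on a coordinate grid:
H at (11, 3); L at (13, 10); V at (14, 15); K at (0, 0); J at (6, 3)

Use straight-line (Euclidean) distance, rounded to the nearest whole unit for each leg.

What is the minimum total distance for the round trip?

With 4 stops there are 4!/2 = 12 distinct round trips (a route and its reverse cost the same).
H - L - V - K - J - H: 7+5+21+7+5 = 45
H - L - V - J - K - H: 7+5+14+7+11 = 44
H - L - K - V - J - H: 7+16+21+14+5 = 63
H - L - K - J - V - H: 7+16+7+14+12 = 56
H - L - J - V - K - H: 7+10+14+21+11 = 63
H - L - J - K - V - H: 7+10+7+21+12 = 57
H - V - L - K - J - H: 12+5+16+7+5 = 45
H - V - L - J - K - H: 12+5+10+7+11 = 45
H - V - K - L - J - H: 12+21+16+10+5 = 64
H - V - J - L - K - H: 12+14+10+16+11 = 63
H - K - L - V - J - H: 11+16+5+14+5 = 51
H - K - V - L - J - H: 11+21+5+10+5 = 52
The minimum is 44.
One optimal route: H → L → V → J → K → H (or its reverse).

44 — the shortest possible round trip.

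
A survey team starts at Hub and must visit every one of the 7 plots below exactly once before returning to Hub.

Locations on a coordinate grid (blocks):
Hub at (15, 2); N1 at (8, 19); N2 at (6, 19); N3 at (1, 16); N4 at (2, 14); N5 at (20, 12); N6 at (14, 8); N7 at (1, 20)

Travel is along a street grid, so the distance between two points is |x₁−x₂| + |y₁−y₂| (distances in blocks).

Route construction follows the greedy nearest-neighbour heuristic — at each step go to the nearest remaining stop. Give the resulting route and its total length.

Hub → [N6:7 / N5:15 / N1:24 / N4:25 / N2:26 / N3:28 / N7:32] → N6 (7)
N6 → [N5:10 / N1:17 / N4:18 / N2:19 / N3:21 / N7:25] → N5 (10)
N5 → [N1:19 / N4:20 / N2:21 / N3:23 / N7:27] → N1 (19)
N1 → [N2:2 / N7:8 / N3:10 / N4:11] → N2 (2)
N2 → [N7:6 / N3:8 / N4:9] → N7 (6)
N7 → [N3:4 / N4:7] → N3 (4)
N3 → [N4:3] → N4 (3)
Return N4→Hub: 25.
Total = 7 + 10 + 19 + 2 + 6 + 4 + 3 + 25 = 76.

76 blocks along Hub → N6 → N5 → N1 → N2 → N7 → N3 → N4 → Hub.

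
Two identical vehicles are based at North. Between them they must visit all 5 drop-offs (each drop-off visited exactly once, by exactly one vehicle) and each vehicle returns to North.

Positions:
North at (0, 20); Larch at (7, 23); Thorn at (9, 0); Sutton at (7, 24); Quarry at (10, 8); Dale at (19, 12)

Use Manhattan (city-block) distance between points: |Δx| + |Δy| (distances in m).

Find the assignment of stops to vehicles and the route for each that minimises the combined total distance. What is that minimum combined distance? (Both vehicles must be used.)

Minimum combined distance: 100 m.

Check every non-empty split of the stops between the two vehicles; for each half take its own optimal tour:
  {Larch} + {Thorn, Sutton, Quarry, Dale}: 20 + 86 = 106
  {Thorn} + {Larch, Sutton, Quarry, Dale}: 58 + 70 = 128
  {Larch, Thorn} + {Sutton, Quarry, Dale}: 64 + 70 = 134
  {Sutton} + {Larch, Thorn, Quarry, Dale}: 22 + 84 = 106
  {Larch, Sutton} + {Thorn, Quarry, Dale}: 22 + 78 = 100
  {Thorn, Sutton} + {Larch, Quarry, Dale}: 66 + 68 = 134
  … (15 splits in total)
Best: vehicle 1 North → Larch → Sutton → North = 22; vehicle 2 North → Thorn → Quarry → Dale → North = 78; combined 100.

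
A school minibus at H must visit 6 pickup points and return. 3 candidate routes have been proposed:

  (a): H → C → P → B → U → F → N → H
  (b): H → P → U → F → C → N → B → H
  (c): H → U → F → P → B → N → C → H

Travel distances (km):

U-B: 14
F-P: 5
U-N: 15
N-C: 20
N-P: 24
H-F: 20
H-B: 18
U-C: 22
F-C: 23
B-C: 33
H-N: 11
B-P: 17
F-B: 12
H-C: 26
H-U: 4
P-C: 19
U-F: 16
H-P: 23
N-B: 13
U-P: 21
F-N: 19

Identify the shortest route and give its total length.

Shortest is (c), total 101 km.

(a): 26 + 19 + 17 + 14 + 16 + 19 + 11 = 122
(b): 23 + 21 + 16 + 23 + 20 + 13 + 18 = 134
(c): 4 + 16 + 5 + 17 + 13 + 20 + 26 = 101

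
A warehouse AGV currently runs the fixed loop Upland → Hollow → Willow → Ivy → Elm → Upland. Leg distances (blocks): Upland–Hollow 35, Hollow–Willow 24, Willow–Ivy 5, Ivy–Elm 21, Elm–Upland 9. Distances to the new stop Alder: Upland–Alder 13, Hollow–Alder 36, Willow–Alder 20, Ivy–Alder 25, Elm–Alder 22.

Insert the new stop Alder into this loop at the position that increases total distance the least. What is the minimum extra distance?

Insertion cost between consecutive stops i–j is d(i,Alder) + d(Alder,j) − d(i,j):
  between Upland and Hollow: 13 + 36 − 35 = 14
  between Hollow and Willow: 36 + 20 − 24 = 32
  between Willow and Ivy: 20 + 25 − 5 = 40
  between Ivy and Elm: 25 + 22 − 21 = 26
  between Elm and Upland: 22 + 13 − 9 = 26
Cheapest insertion is between Upland and Hollow, adding 14.
New total = 94 + 14 = 108.

Adding 14 blocks by placing Alder on the Upland–Hollow leg.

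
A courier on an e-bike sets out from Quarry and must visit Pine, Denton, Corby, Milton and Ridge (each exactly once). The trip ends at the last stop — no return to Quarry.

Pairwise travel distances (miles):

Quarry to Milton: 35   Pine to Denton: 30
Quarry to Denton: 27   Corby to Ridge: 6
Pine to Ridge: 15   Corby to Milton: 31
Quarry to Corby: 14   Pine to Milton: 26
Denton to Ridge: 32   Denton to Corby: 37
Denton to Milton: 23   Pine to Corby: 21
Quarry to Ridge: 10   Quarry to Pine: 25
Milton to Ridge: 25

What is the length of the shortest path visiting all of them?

There are 5! = 120 possible orderings.
Quarry - Pine - Denton - Corby - Milton - Ridge: 25+30+37+31+25 = 148
Quarry - Pine - Denton - Corby - Ridge - Milton: 25+30+37+6+25 = 123
Quarry - Pine - Denton - Milton - Corby - Ridge: 25+30+23+31+6 = 115
Quarry - Pine - Denton - Milton - Ridge - Corby: 25+30+23+25+6 = 109
Quarry - Pine - Denton - Ridge - Corby - Milton: 25+30+32+6+31 = 124
Quarry - Pine - Denton - Ridge - Milton - Corby: 25+30+32+25+31 = 143
Quarry - Pine - Corby - Denton - Milton - Ridge: 25+21+37+23+25 = 131
Quarry - Pine - Corby - Denton - Ridge - Milton: 25+21+37+32+25 = 140
Quarry - Pine - Corby - Milton - Denton - Ridge: 25+21+31+23+32 = 132
Quarry - Pine - Corby - Milton - Ridge - Denton: 25+21+31+25+32 = 134
Quarry - Pine - Corby - Ridge - Denton - Milton: 25+21+6+32+23 = 107
Quarry - Pine - Corby - Ridge - Milton - Denton: 25+21+6+25+23 = 100
Quarry - Pine - Milton - Denton - Corby - Ridge: 25+26+23+37+6 = 117
Quarry - Pine - Milton - Denton - Ridge - Corby: 25+26+23+32+6 = 112
… (106 more)
Quarry - Corby - Ridge - Pine - Milton - Denton: 14+6+15+26+23 = 84  ← best
The minimum is 84.
One shortest path: Quarry → Corby → Ridge → Pine → Milton → Denton.

84 miles — the minimum one-way total.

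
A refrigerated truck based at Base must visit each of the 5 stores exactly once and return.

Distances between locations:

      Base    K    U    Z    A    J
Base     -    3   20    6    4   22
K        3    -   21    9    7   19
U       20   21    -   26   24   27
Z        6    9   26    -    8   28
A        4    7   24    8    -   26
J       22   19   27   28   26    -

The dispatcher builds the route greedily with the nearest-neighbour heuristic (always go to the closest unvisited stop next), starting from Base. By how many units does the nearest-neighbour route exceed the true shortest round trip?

The nearest-neighbour route is 6 longer than optimal.

From Base: K=3, A=4, Z=6, U=20, J=22 → choose K (3).
From K: A=7, Z=9, J=19, U=21 → choose A (7).
From A: Z=8, U=24, J=26 → choose Z (8).
From Z: U=26, J=28 → choose U (26).
From U: J=27 → choose J (27).
NN route Base → K → A → Z → U → J → Base costs 93.
Optimal: Base → K → J → U → Z → A → Base costs 87 (by enumerating all 60 distinct tours).
Excess = 93 − 87 = 6.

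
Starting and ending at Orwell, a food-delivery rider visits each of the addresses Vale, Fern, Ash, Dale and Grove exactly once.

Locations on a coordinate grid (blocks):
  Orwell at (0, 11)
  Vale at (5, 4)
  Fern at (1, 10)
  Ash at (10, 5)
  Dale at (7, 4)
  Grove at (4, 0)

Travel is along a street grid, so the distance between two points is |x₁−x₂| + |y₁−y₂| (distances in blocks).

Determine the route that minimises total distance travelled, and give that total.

Orwell-Vale-Fern-Ash-Dale-Grove-Orwell: 12+10+14+4+7+15 = 62
Orwell-Vale-Fern-Ash-Grove-Dale-Orwell: 12+10+14+11+7+14 = 68
Orwell-Vale-Fern-Dale-Ash-Grove-Orwell: 12+10+12+4+11+15 = 64
Orwell-Vale-Fern-Dale-Grove-Ash-Orwell: 12+10+12+7+11+16 = 68
Orwell-Vale-Fern-Grove-Ash-Dale-Orwell: 12+10+13+11+4+14 = 64
Orwell-Vale-Fern-Grove-Dale-Ash-Orwell: 12+10+13+7+4+16 = 62
Orwell-Vale-Ash-Fern-Dale-Grove-Orwell: 12+6+14+12+7+15 = 66
Orwell-Vale-Ash-Fern-Grove-Dale-Orwell: 12+6+14+13+7+14 = 66
Orwell-Vale-Ash-Dale-Fern-Grove-Orwell: 12+6+4+12+13+15 = 62
Orwell-Vale-Ash-Dale-Grove-Fern-Orwell: 12+6+4+7+13+2 = 44
Orwell-Vale-Ash-Grove-Fern-Dale-Orwell: 12+6+11+13+12+14 = 68
Orwell-Vale-Ash-Grove-Dale-Fern-Orwell: 12+6+11+7+12+2 = 50
Orwell-Vale-Dale-Fern-Ash-Grove-Orwell: 12+2+12+14+11+15 = 66
Orwell-Vale-Dale-Fern-Grove-Ash-Orwell: 12+2+12+13+11+16 = 66
… (46 more)
Orwell-Fern-Ash-Dale-Vale-Grove-Orwell: 2+14+4+2+5+15 = 42  ← best
The minimum is 42.
One optimal route: Orwell → Fern → Ash → Dale → Vale → Grove → Orwell (or its reverse).

42 blocks — the shortest possible round trip.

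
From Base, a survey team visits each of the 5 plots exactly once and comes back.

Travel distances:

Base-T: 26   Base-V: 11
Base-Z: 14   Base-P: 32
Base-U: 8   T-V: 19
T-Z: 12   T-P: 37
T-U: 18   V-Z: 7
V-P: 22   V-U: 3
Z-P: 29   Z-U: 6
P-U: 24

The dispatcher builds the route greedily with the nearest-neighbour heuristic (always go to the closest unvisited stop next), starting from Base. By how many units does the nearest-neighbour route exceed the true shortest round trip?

3 longer than the optimal tour.

From Base: U=8, V=11, Z=14, T=26, P=32 → choose U (8).
From U: V=3, Z=6, T=18, P=24 → choose V (3).
From V: Z=7, T=19, P=22 → choose Z (7).
From Z: T=12, P=29 → choose T (12).
From T: P=37 → choose P (37).
NN route Base → U → V → Z → T → P → Base costs 99.
Optimal: Base → V → P → T → Z → U → Base costs 96 (by enumerating all 60 distinct tours).
Excess = 99 − 96 = 3.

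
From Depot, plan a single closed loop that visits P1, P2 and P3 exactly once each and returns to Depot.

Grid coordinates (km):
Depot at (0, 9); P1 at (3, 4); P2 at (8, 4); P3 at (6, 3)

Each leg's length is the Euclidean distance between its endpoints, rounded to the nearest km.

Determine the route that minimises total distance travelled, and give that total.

Shortest round trip = 20 km.

Depot → P1 → P2 → P3 → Depot: 6+5+2+8 = 21
Depot → P1 → P3 → P2 → Depot: 6+3+2+9 = 20
Depot → P2 → P1 → P3 → Depot: 9+5+3+8 = 25
The minimum is 20.
One optimal route: Depot → P1 → P3 → P2 → Depot (or its reverse).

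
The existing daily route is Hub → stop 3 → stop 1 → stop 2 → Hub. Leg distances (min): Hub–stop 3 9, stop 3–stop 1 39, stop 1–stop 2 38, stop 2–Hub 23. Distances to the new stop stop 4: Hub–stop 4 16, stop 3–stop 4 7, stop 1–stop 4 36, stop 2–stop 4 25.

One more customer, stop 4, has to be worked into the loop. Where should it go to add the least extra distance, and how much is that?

Insertion cost between consecutive stops i–j is d(i,stop 4) + d(stop 4,j) − d(i,j):
  between Hub and stop 3: 16 + 7 − 9 = 14
  between stop 3 and stop 1: 7 + 36 − 39 = 4
  between stop 1 and stop 2: 36 + 25 − 38 = 23
  between stop 2 and Hub: 25 + 16 − 23 = 18
Cheapest insertion is between stop 3 and stop 1, adding 4.
New total = 109 + 4 = 113.

Adding 4 min by placing stop 4 on the stop 3–stop 1 leg.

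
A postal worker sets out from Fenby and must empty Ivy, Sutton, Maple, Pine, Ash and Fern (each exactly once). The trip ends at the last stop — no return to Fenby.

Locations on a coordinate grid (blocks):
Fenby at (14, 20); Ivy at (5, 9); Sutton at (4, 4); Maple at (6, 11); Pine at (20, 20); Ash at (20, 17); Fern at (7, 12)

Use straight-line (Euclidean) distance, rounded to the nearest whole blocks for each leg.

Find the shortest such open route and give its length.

There are 6! = 720 possible orderings.
Fenby→Ivy→Sutton→Maple→Pine→Ash→Fern: 14+5+7+17+3+14 = 60
Fenby→Ivy→Sutton→Maple→Pine→Fern→Ash: 14+5+7+17+15+14 = 72
Fenby→Ivy→Sutton→Maple→Ash→Pine→Fern: 14+5+7+15+3+15 = 59
Fenby→Ivy→Sutton→Maple→Ash→Fern→Pine: 14+5+7+15+14+15 = 70
Fenby→Ivy→Sutton→Maple→Fern→Pine→Ash: 14+5+7+1+15+3 = 45
Fenby→Ivy→Sutton→Maple→Fern→Ash→Pine: 14+5+7+1+14+3 = 44
Fenby→Ivy→Sutton→Pine→Maple→Ash→Fern: 14+5+23+17+15+14 = 88
Fenby→Ivy→Sutton→Pine→Maple→Fern→Ash: 14+5+23+17+1+14 = 74
… (712 more)
Fenby→Pine→Ash→Fern→Maple→Ivy→Sutton: 6+3+14+1+2+5 = 31  ← best
The minimum is 31.
One shortest path: Fenby → Pine → Ash → Fern → Maple → Ivy → Sutton.

31 blocks — the minimum one-way total.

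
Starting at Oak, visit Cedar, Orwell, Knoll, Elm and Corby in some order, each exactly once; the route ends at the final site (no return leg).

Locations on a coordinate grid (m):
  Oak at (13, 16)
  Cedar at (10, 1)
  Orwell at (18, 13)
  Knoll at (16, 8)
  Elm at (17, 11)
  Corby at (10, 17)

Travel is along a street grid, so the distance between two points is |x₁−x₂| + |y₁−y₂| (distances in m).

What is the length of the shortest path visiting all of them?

Shortest open route: 36 m.

There are 5! = 120 possible orderings.
Oak → Cedar → Orwell → Knoll → Elm → Corby: 18+20+7+4+13 = 62
Oak → Cedar → Orwell → Knoll → Corby → Elm: 18+20+7+15+13 = 73
Oak → Cedar → Orwell → Elm → Knoll → Corby: 18+20+3+4+15 = 60
Oak → Cedar → Orwell → Elm → Corby → Knoll: 18+20+3+13+15 = 69
Oak → Cedar → Orwell → Corby → Knoll → Elm: 18+20+12+15+4 = 69
Oak → Cedar → Orwell → Corby → Elm → Knoll: 18+20+12+13+4 = 67
Oak → Cedar → Knoll → Orwell → Elm → Corby: 18+13+7+3+13 = 54
Oak → Cedar → Knoll → Orwell → Corby → Elm: 18+13+7+12+13 = 63
Oak → Cedar → Knoll → Elm → Orwell → Corby: 18+13+4+3+12 = 50
Oak → Cedar → Knoll → Elm → Corby → Orwell: 18+13+4+13+12 = 60
Oak → Cedar → Knoll → Corby → Orwell → Elm: 18+13+15+12+3 = 61
Oak → Cedar → Knoll → Corby → Elm → Orwell: 18+13+15+13+3 = 62
Oak → Cedar → Elm → Orwell → Knoll → Corby: 18+17+3+7+15 = 60
Oak → Cedar → Elm → Orwell → Corby → Knoll: 18+17+3+12+15 = 65
… (106 more)
Oak → Corby → Orwell → Elm → Knoll → Cedar: 4+12+3+4+13 = 36  ← best
The minimum is 36.
One shortest path: Oak → Corby → Orwell → Elm → Knoll → Cedar.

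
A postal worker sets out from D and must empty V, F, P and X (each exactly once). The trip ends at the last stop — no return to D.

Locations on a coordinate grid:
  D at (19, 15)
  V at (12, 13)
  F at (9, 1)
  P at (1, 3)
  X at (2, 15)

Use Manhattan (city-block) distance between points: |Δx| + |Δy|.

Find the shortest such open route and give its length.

Minimum one-way distance = 44.

There are 4! = 24 possible orderings.
D→V→F→P→X: 9+15+10+13 = 47
D→V→F→X→P: 9+15+21+13 = 58
D→V→P→F→X: 9+21+10+21 = 61
D→V→P→X→F: 9+21+13+21 = 64
D→V→X→F→P: 9+12+21+10 = 52
D→V→X→P→F: 9+12+13+10 = 44
D→F→V→P→X: 24+15+21+13 = 73
D→F→V→X→P: 24+15+12+13 = 64
D→F→P→V→X: 24+10+21+12 = 67
D→F→P→X→V: 24+10+13+12 = 59
D→F→X→V→P: 24+21+12+21 = 78
D→F→X→P→V: 24+21+13+21 = 79
D→P→V→F→X: 30+21+15+21 = 87
D→P→V→X→F: 30+21+12+21 = 84
… (10 more)
The minimum is 44.
One shortest path: D → V → X → P → F.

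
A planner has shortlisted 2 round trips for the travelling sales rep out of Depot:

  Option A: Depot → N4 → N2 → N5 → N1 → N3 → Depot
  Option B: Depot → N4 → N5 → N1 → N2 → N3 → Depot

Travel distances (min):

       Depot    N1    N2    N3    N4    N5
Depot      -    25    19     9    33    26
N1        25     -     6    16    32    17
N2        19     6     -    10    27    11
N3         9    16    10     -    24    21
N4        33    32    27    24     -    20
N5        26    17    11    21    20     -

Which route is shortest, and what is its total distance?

95 min — Option B is the shortest.

Option A: 33 + 27 + 11 + 17 + 16 + 9 = 113
Option B: 33 + 20 + 17 + 6 + 10 + 9 = 95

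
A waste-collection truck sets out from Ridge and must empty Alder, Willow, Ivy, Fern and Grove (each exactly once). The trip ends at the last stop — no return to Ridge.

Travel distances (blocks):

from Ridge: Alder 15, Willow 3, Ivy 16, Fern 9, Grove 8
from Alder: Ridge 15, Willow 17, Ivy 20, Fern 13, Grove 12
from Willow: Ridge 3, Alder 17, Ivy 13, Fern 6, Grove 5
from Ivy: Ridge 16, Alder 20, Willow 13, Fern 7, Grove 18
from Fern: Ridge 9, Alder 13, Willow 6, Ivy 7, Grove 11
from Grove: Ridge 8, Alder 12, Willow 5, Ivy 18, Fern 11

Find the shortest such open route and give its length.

Minimum one-way distance = 40 blocks.

There are 5! = 120 possible orderings.
Ridge - Alder - Willow - Ivy - Fern - Grove: 15+17+13+7+11 = 63
Ridge - Alder - Willow - Ivy - Grove - Fern: 15+17+13+18+11 = 74
Ridge - Alder - Willow - Fern - Ivy - Grove: 15+17+6+7+18 = 63
Ridge - Alder - Willow - Fern - Grove - Ivy: 15+17+6+11+18 = 67
Ridge - Alder - Willow - Grove - Ivy - Fern: 15+17+5+18+7 = 62
Ridge - Alder - Willow - Grove - Fern - Ivy: 15+17+5+11+7 = 55
Ridge - Alder - Ivy - Willow - Fern - Grove: 15+20+13+6+11 = 65
Ridge - Alder - Ivy - Willow - Grove - Fern: 15+20+13+5+11 = 64
Ridge - Alder - Ivy - Fern - Willow - Grove: 15+20+7+6+5 = 53
Ridge - Alder - Ivy - Fern - Grove - Willow: 15+20+7+11+5 = 58
Ridge - Alder - Ivy - Grove - Willow - Fern: 15+20+18+5+6 = 64
Ridge - Alder - Ivy - Grove - Fern - Willow: 15+20+18+11+6 = 70
Ridge - Alder - Fern - Willow - Ivy - Grove: 15+13+6+13+18 = 65
Ridge - Alder - Fern - Willow - Grove - Ivy: 15+13+6+5+18 = 57
… (106 more)
Ridge - Willow - Grove - Alder - Fern - Ivy: 3+5+12+13+7 = 40  ← best
The minimum is 40.
One shortest path: Ridge → Willow → Grove → Alder → Fern → Ivy.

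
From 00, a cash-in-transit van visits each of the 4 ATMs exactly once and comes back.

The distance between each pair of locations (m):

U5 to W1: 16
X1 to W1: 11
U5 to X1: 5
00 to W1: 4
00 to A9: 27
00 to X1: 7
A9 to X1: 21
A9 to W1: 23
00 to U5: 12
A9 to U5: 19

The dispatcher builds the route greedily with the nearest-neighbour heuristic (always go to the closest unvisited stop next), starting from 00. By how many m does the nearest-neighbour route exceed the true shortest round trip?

00: W1=4, X1=7, U5=12, A9=27 ⇒ W1
W1: X1=11, U5=16, A9=23 ⇒ X1
X1: U5=5, A9=21 ⇒ U5
U5: A9=19 ⇒ A9
NN route 00 → W1 → X1 → U5 → A9 → 00 costs 66.
Optimal: 00 → X1 → U5 → A9 → W1 → 00 costs 58 (by enumerating all 12 distinct tours).
Excess = 66 − 58 = 8.

8 m longer than the optimal tour.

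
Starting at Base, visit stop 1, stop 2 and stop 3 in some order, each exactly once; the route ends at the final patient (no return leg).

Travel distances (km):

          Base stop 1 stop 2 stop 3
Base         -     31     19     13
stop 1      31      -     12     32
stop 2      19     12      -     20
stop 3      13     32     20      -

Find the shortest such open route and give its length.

There are 3! = 6 possible orderings.
Base → stop 1 → stop 2 → stop 3: 31+12+20 = 63
Base → stop 1 → stop 3 → stop 2: 31+32+20 = 83
Base → stop 2 → stop 1 → stop 3: 19+12+32 = 63
Base → stop 2 → stop 3 → stop 1: 19+20+32 = 71
Base → stop 3 → stop 1 → stop 2: 13+32+12 = 57
Base → stop 3 → stop 2 → stop 1: 13+20+12 = 45
The minimum is 45.
One shortest path: Base → stop 3 → stop 2 → stop 1.

Shortest open route: 45 km.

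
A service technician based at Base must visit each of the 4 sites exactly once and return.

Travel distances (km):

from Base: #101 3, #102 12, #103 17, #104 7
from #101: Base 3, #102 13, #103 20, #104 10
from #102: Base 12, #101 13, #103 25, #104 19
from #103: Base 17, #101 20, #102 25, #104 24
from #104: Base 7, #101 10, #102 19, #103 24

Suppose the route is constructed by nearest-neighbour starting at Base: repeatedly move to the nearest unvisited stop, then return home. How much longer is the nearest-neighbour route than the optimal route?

Excess over optimum: 2 km.

Base: #101=3, #104=7, #102=12, #103=17 ⇒ #101
#101: #104=10, #102=13, #103=20 ⇒ #104
#104: #102=19, #103=24 ⇒ #102
#102: #103=25 ⇒ #103
NN route Base → #101 → #104 → #102 → #103 → Base costs 74.
Optimal: Base → #101 → #102 → #103 → #104 → Base costs 72 (by enumerating all 12 distinct tours).
Excess = 74 − 72 = 2.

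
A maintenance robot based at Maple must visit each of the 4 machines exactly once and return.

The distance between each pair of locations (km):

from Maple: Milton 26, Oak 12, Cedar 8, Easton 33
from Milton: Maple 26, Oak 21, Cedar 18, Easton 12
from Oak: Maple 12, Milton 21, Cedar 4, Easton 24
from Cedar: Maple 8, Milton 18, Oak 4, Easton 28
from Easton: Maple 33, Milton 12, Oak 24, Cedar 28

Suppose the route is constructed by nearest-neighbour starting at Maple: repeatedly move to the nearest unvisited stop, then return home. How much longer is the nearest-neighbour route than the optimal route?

Maple: Cedar=8, Oak=12, Milton=26, Easton=33 ⇒ Cedar
Cedar: Oak=4, Milton=18, Easton=28 ⇒ Oak
Oak: Milton=21, Easton=24 ⇒ Milton
Milton: Easton=12 ⇒ Easton
NN route Maple → Cedar → Oak → Milton → Easton → Maple costs 78.
Optimal: Maple → Milton → Easton → Oak → Cedar → Maple costs 74 (by enumerating all 12 distinct tours).
Excess = 78 − 74 = 4.

The nearest-neighbour route is 4 km longer than optimal.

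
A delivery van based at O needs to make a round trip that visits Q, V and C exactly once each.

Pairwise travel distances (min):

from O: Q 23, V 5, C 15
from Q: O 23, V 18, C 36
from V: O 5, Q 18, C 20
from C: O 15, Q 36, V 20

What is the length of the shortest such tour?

There are 3 distinct closed tours to check (reversals are equivalent).
O → Q → V → C → O: 23+18+20+15 = 76
O → Q → C → V → O: 23+36+20+5 = 84
O → V → Q → C → O: 5+18+36+15 = 74
The minimum is 74.
One optimal route: O → V → Q → C → O (or its reverse).

Shortest round trip = 74 min.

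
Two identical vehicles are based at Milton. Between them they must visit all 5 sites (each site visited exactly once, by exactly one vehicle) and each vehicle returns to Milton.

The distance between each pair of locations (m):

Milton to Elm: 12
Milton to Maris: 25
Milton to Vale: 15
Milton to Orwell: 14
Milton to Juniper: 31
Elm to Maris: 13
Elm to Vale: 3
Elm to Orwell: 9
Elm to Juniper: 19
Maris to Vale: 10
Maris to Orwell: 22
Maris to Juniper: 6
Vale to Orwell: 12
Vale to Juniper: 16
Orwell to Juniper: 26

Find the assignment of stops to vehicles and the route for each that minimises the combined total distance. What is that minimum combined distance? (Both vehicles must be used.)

Minimum combined distance: 90 m.

Try each way of splitting the stops between the two vehicles (each non-empty) and, for each split, find the best tour for each vehicle:
  {Elm} + {Maris, Vale, Orwell, Juniper}: 24 + 71 = 95
  {Maris} + {Elm, Vale, Orwell, Juniper}: 50 + 71 = 121
  {Elm, Maris} + {Vale, Orwell, Juniper}: 50 + 71 = 121
  {Vale} + {Elm, Maris, Orwell, Juniper}: 30 + 71 = 101
  {Elm, Vale} + {Maris, Orwell, Juniper}: 30 + 71 = 101
  {Maris, Vale} + {Elm, Orwell, Juniper}: 50 + 71 = 121
  … (15 splits in total)
  {Orwell} + {Elm, Maris, Vale, Juniper}: 28 + 62 = 90  ← best
Best: vehicle 1 Milton → Orwell → Milton = 28; vehicle 2 Milton → Elm → Maris → Juniper → Vale → Milton = 62; combined 90.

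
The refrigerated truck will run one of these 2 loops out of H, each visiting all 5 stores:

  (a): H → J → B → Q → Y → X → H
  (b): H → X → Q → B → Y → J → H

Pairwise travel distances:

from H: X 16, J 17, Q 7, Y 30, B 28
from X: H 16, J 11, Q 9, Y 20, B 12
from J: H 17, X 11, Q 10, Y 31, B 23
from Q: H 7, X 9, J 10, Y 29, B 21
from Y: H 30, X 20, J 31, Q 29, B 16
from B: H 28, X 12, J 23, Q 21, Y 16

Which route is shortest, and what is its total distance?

110 — (b) is the shortest.

(a): 17 + 23 + 21 + 29 + 20 + 16 = 126
(b): 16 + 9 + 21 + 16 + 31 + 17 = 110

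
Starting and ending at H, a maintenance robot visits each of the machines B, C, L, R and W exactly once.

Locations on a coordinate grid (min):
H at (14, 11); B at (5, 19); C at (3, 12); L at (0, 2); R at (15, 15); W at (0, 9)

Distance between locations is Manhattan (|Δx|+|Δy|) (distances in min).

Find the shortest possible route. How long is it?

There are 60 distinct closed tours to check (reversals are equivalent).
H→B→C→L→R→W→H: 17+9+13+28+21+16 = 104
H→B→C→L→W→R→H: 17+9+13+7+21+5 = 72
H→B→C→R→L→W→H: 17+9+15+28+7+16 = 92
H→B→C→R→W→L→H: 17+9+15+21+7+23 = 92
H→B→C→W→L→R→H: 17+9+6+7+28+5 = 72
H→B→C→W→R→L→H: 17+9+6+21+28+23 = 104
H→B→L→C→R→W→H: 17+22+13+15+21+16 = 104
H→B→L→C→W→R→H: 17+22+13+6+21+5 = 84
H→B→L→R→C→W→H: 17+22+28+15+6+16 = 104
H→B→L→R→W→C→H: 17+22+28+21+6+12 = 106
H→B→L→W→C→R→H: 17+22+7+6+15+5 = 72
H→B→L→W→R→C→H: 17+22+7+21+15+12 = 94
H→B→R→C→L→W→H: 17+14+15+13+7+16 = 82
H→B→R→C→W→L→H: 17+14+15+6+7+23 = 82
… (46 more)
H→L→W→C→B→R→H: 23+7+6+9+14+5 = 64  ← best
The minimum is 64.
One optimal route: H → L → W → C → B → R → H (or its reverse).

Minimum total distance: 64 min.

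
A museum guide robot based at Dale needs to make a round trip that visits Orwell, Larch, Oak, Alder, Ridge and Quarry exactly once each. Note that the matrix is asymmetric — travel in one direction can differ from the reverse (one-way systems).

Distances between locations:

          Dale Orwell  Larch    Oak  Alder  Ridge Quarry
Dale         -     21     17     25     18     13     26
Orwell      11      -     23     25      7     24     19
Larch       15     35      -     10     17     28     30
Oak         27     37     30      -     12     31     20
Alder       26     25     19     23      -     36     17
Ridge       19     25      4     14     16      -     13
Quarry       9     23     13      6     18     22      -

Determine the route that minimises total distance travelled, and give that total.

Shortest round trip = 90.

Dale-Orwell-Larch-Oak-Alder-Ridge-Quarry-Dale: 21+23+10+12+36+13+9 = 124
Dale-Orwell-Larch-Oak-Alder-Quarry-Ridge-Dale: 21+23+10+12+17+22+19 = 124
Dale-Orwell-Larch-Oak-Ridge-Alder-Quarry-Dale: 21+23+10+31+16+17+9 = 127
Dale-Orwell-Larch-Oak-Ridge-Quarry-Alder-Dale: 21+23+10+31+13+18+26 = 142
Dale-Orwell-Larch-Oak-Quarry-Alder-Ridge-Dale: 21+23+10+20+18+36+19 = 147
Dale-Orwell-Larch-Oak-Quarry-Ridge-Alder-Dale: 21+23+10+20+22+16+26 = 138
Dale-Orwell-Larch-Alder-Oak-Ridge-Quarry-Dale: 21+23+17+23+31+13+9 = 137
Dale-Orwell-Larch-Alder-Oak-Quarry-Ridge-Dale: 21+23+17+23+20+22+19 = 145
… (712 more)
Dale-Ridge-Larch-Oak-Alder-Quarry-Orwell-Dale: 13+4+10+12+17+23+11 = 90  ← best
The minimum is 90.
One optimal route: Dale → Ridge → Larch → Oak → Alder → Quarry → Orwell → Dale.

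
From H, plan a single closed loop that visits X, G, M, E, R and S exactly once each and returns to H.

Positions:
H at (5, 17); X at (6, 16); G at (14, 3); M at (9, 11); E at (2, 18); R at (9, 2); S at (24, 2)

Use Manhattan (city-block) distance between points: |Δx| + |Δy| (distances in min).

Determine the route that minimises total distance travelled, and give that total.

There are 360 distinct closed tours to check (reversals are equivalent).
H→X→G→M→E→R→S→H: 2+21+13+14+23+15+34 = 122
H→X→G→M→E→S→R→H: 2+21+13+14+38+15+19 = 122
H→X→G→M→R→E→S→H: 2+21+13+9+23+38+34 = 140
H→X→G→M→R→S→E→H: 2+21+13+9+15+38+4 = 102
H→X→G→M→S→E→R→H: 2+21+13+24+38+23+19 = 140
H→X→G→M→S→R→E→H: 2+21+13+24+15+23+4 = 102
H→X→G→E→M→R→S→H: 2+21+27+14+9+15+34 = 122
H→X→G→E→M→S→R→H: 2+21+27+14+24+15+19 = 122
… (352 more)
H→X→G→S→R→M→E→H: 2+21+11+15+9+14+4 = 76  ← best
The minimum is 76.
One optimal route: H → X → G → S → R → M → E → H (or its reverse).

76 min — the shortest possible round trip.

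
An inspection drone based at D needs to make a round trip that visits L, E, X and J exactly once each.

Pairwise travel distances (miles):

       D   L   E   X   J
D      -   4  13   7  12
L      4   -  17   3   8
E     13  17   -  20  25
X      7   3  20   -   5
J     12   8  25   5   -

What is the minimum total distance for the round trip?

Minimum total distance: 50 miles.

There are 12 distinct closed tours to check (reversals are equivalent).
D→L→E→X→J→D: 4+17+20+5+12 = 58
D→L→E→J→X→D: 4+17+25+5+7 = 58
D→L→X→E→J→D: 4+3+20+25+12 = 64
D→L→X→J→E→D: 4+3+5+25+13 = 50
D→L→J→E→X→D: 4+8+25+20+7 = 64
D→L→J→X→E→D: 4+8+5+20+13 = 50
D→E→L→X→J→D: 13+17+3+5+12 = 50
D→E→L→J→X→D: 13+17+8+5+7 = 50
D→E→X→L→J→D: 13+20+3+8+12 = 56
D→E→J→L→X→D: 13+25+8+3+7 = 56
D→X→L→E→J→D: 7+3+17+25+12 = 64
D→X→E→L→J→D: 7+20+17+8+12 = 64
The minimum is 50.
One optimal route: D → L → X → J → E → D (or its reverse).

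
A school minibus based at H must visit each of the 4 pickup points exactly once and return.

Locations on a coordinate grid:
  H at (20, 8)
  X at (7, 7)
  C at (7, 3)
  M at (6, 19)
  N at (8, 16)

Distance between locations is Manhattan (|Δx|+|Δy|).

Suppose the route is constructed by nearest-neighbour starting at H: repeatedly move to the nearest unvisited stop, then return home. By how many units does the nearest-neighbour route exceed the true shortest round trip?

The nearest-neighbour route is 2 longer than optimal.

H: X=14, C=18, N=20, M=25 ⇒ X
X: C=4, N=10, M=13 ⇒ C
C: N=14, M=17 ⇒ N
N: M=5 ⇒ M
NN route H → X → C → N → M → H costs 62.
Optimal: H → X → C → M → N → H costs 60 (by enumerating all 12 distinct tours).
Excess = 62 − 60 = 2.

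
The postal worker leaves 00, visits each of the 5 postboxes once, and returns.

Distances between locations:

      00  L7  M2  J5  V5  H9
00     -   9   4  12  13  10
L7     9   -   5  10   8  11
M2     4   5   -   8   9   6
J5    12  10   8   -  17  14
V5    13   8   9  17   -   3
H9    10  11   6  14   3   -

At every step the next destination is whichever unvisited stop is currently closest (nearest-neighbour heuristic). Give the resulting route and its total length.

Nearest-neighbour total = 46; route 00 → M2 → L7 → V5 → H9 → J5 → 00.

00 → [M2:4 / L7:9 / H9:10 / J5:12 / V5:13] → M2 (4)
M2 → [L7:5 / H9:6 / J5:8 / V5:9] → L7 (5)
L7 → [V5:8 / J5:10 / H9:11] → V5 (8)
V5 → [H9:3 / J5:17] → H9 (3)
H9 → [J5:14] → J5 (14)
Return J5→00: 12.
Total = 4 + 5 + 8 + 3 + 14 + 12 = 46.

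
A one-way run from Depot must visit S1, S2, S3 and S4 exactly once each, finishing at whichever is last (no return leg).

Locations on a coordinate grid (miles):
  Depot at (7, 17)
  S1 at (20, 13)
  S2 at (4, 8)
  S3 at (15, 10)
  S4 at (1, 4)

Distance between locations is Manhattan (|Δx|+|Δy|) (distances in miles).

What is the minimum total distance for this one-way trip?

There are 4! = 24 possible orderings.
Depot → S1 → S2 → S3 → S4: 17+21+13+20 = 71
Depot → S1 → S2 → S4 → S3: 17+21+7+20 = 65
Depot → S1 → S3 → S2 → S4: 17+8+13+7 = 45
Depot → S1 → S3 → S4 → S2: 17+8+20+7 = 52
Depot → S1 → S4 → S2 → S3: 17+28+7+13 = 65
Depot → S1 → S4 → S3 → S2: 17+28+20+13 = 78
Depot → S2 → S1 → S3 → S4: 12+21+8+20 = 61
Depot → S2 → S1 → S4 → S3: 12+21+28+20 = 81
Depot → S2 → S3 → S1 → S4: 12+13+8+28 = 61
Depot → S2 → S3 → S4 → S1: 12+13+20+28 = 73
Depot → S2 → S4 → S1 → S3: 12+7+28+8 = 55
Depot → S2 → S4 → S3 → S1: 12+7+20+8 = 47
Depot → S3 → S1 → S2 → S4: 15+8+21+7 = 51
Depot → S3 → S1 → S4 → S2: 15+8+28+7 = 58
… (10 more)
The minimum is 45.
One shortest path: Depot → S1 → S3 → S2 → S4.

Shortest open route: 45 miles.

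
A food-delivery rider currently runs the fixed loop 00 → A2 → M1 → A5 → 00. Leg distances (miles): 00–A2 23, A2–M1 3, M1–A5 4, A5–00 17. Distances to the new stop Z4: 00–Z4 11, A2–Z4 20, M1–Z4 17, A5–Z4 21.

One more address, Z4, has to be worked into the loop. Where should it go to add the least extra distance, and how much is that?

Insertion cost between consecutive stops i–j is d(i,Z4) + d(Z4,j) − d(i,j):
  between 00 and A2: 11 + 20 − 23 = 8
  between A2 and M1: 20 + 17 − 3 = 34
  between M1 and A5: 17 + 21 − 4 = 34
  between A5 and 00: 21 + 11 − 17 = 15
Cheapest insertion is between 00 and A2, adding 8.
New total = 47 + 8 = 55.

Minimum extra distance: 8 miles, inserting Z4 between 00 and A2.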